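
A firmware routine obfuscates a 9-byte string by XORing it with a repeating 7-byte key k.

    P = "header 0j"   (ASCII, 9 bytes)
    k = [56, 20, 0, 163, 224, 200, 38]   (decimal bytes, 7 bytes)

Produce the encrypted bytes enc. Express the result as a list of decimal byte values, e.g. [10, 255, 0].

[80, 113, 97, 199, 133, 186, 6, 8, 126]

The 7-byte key repeats, so the effective keystream is 38 14 00 a3 e0 c8 26 38 14.
byte 0: 01101000 ^ 00111000 = 01010000
byte 1: 01100101 ^ 00010100 = 01110001
byte 2: 01100001 ^ 00000000 = 01100001
byte 3: 01100100 ^ 10100011 = 11000111
byte 4: 01100101 ^ 11100000 = 10000101
byte 5: 01110010 ^ 11001000 = 10111010
byte 6: 00100000 ^ 00100110 = 00000110
byte 7: 00110000 ^ 00111000 = 00001000
byte 8: 01101010 ^ 00010100 = 01111110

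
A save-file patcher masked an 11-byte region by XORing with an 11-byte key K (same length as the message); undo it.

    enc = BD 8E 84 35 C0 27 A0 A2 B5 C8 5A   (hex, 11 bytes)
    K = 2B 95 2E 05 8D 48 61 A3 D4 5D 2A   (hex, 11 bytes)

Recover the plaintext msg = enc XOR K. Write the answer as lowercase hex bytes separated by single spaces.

96 1b aa 30 4d 6f c1 01 61 95 70

bd xor 2b = 96
8e xor 95 = 1b
84 xor 2e = aa
35 xor 05 = 30
c0 xor 8d = 4d
27 xor 48 = 6f
a0 xor 61 = c1
a2 xor a3 = 01
b5 xor d4 = 61
c8 xor 5d = 95
5a xor 2a = 70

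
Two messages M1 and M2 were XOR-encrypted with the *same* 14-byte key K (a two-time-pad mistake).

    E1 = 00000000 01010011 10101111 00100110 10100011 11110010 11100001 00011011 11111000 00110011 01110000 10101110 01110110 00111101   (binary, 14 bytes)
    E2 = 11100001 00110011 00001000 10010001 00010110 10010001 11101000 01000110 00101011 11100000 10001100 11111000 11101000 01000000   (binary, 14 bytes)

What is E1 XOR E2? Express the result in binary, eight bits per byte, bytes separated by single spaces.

11100001 01100000 10100111 10110111 10110101 01100011 00001001 01011101 11010011 11010011 11111100 01010110 10011110 01111101

E1 ⊕ E2 = (M1 ⊕ K) ⊕ (M2 ⊕ K) = M1 ⊕ M2 — the shared key cancels under XOR.
byte 0: 00000000 ⊕ 11100001 = 11100001
byte 1: 01010011 ⊕ 00110011 = 01100000
byte 2: 10101111 ⊕ 00001000 = 10100111
byte 3: 00100110 ⊕ 10010001 = 10110111
byte 4: 10100011 ⊕ 00010110 = 10110101
byte 5: 11110010 ⊕ 10010001 = 01100011
byte 6: 11100001 ⊕ 11101000 = 00001001
byte 7: 00011011 ⊕ 01000110 = 01011101
byte 8: 11111000 ⊕ 00101011 = 11010011
byte 9: 00110011 ⊕ 11100000 = 11010011
byte 10: 01110000 ⊕ 10001100 = 11111100
byte 11: 10101110 ⊕ 11111000 = 01010110
byte 12: 01110110 ⊕ 11101000 = 10011110
byte 13: 00111101 ⊕ 01000000 = 01111101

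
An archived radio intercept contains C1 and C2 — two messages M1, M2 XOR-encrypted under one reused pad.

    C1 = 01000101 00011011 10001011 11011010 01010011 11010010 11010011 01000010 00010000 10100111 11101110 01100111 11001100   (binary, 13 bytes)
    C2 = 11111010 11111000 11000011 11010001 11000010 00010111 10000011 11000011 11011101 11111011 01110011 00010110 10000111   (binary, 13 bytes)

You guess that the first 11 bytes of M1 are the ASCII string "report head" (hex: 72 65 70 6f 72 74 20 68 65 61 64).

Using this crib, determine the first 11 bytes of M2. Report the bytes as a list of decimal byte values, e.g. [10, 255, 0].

First, C1 ⊕ C2 = (M1 ⊕ K) ⊕ (M2 ⊕ K) = M1 ⊕ M2, so the key drops out. Then M2 = (M1 ⊕ M2) ⊕ M1 over the first 11 bytes.
byte 0: (45 XOR fa) XOR 72 = bf XOR 72 = cd
byte 1: (1b XOR f8) XOR 65 = e3 XOR 65 = 86
byte 2: (8b XOR c3) XOR 70 = 48 XOR 70 = 38
byte 3: (da XOR d1) XOR 6f = 0b XOR 6f = 64
byte 4: (53 XOR c2) XOR 72 = 91 XOR 72 = e3
byte 5: (d2 XOR 17) XOR 74 = c5 XOR 74 = b1
byte 6: (d3 XOR 83) XOR 20 = 50 XOR 20 = 70
byte 7: (42 XOR c3) XOR 68 = 81 XOR 68 = e9
byte 8: (10 XOR dd) XOR 65 = cd XOR 65 = a8
byte 9: (a7 XOR fb) XOR 61 = 5c XOR 61 = 3d
byte 10: (ee XOR 73) XOR 64 = 9d XOR 64 = f9

[205, 134, 56, 100, 227, 177, 112, 233, 168, 61, 249]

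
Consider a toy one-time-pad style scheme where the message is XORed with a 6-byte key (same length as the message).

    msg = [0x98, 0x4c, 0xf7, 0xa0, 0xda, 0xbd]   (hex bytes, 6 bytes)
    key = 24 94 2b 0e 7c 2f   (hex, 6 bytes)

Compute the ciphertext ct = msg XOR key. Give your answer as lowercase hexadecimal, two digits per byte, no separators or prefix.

bcd8dcaea692

10011000 ⊕ 00100100 = 10111100
01001100 ⊕ 10010100 = 11011000
11110111 ⊕ 00101011 = 11011100
10100000 ⊕ 00001110 = 10101110
11011010 ⊕ 01111100 = 10100110
10111101 ⊕ 00101111 = 10010010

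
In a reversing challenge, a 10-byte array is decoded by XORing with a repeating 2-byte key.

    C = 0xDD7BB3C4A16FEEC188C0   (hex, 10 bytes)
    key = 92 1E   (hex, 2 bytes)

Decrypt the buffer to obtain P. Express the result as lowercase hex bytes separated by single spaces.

The 2-byte key repeats, so the effective keystream is 92 1e 92 1e 92 1e 92 1e 92 1e.
byte 0: dd XOR 92 = 4f
byte 1: 7b XOR 1e = 65
byte 2: b3 XOR 92 = 21
byte 3: c4 XOR 1e = da
byte 4: a1 XOR 92 = 33
byte 5: 6f XOR 1e = 71
byte 6: ee XOR 92 = 7c
byte 7: c1 XOR 1e = df
byte 8: 88 XOR 92 = 1a
byte 9: c0 XOR 1e = de

4f 65 21 da 33 71 7c df 1a de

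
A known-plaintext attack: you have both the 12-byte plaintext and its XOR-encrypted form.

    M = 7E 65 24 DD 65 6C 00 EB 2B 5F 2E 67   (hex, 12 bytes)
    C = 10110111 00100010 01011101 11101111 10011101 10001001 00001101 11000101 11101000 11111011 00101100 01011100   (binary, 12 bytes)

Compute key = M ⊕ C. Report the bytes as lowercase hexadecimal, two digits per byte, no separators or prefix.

c9477932f8e50d2ec3a4023b

Since C = M ⊕ key, XORing both sides with M gives key = M ⊕ C.
byte 0: 7e XOR b7 = c9
byte 1: 65 XOR 22 = 47
byte 2: 24 XOR 5d = 79
byte 3: dd XOR ef = 32
byte 4: 65 XOR 9d = f8
byte 5: 6c XOR 89 = e5
byte 6: 00 XOR 0d = 0d
byte 7: eb XOR c5 = 2e
byte 8: 2b XOR e8 = c3
byte 9: 5f XOR fb = a4
byte 10: 2e XOR 2c = 02
byte 11: 67 XOR 5c = 3b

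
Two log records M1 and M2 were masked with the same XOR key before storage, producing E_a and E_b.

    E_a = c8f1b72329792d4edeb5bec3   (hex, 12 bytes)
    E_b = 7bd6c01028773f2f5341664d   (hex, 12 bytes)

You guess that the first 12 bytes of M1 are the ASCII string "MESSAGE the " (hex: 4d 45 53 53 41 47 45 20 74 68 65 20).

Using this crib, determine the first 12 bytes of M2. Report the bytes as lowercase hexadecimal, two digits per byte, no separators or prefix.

fe62246040495741f99cbdae

First, E_a ⊕ E_b = (M1 ⊕ K) ⊕ (M2 ⊕ K) = M1 ⊕ M2, so the key drops out. Then M2 = (M1 ⊕ M2) ⊕ M1 over the first 12 bytes.
byte 0: (c8 ^ 7b) ^ 4d = b3 ^ 4d = fe
byte 1: (f1 ^ d6) ^ 45 = 27 ^ 45 = 62
byte 2: (b7 ^ c0) ^ 53 = 77 ^ 53 = 24
byte 3: (23 ^ 10) ^ 53 = 33 ^ 53 = 60
byte 4: (29 ^ 28) ^ 41 = 01 ^ 41 = 40
byte 5: (79 ^ 77) ^ 47 = 0e ^ 47 = 49
byte 6: (2d ^ 3f) ^ 45 = 12 ^ 45 = 57
byte 7: (4e ^ 2f) ^ 20 = 61 ^ 20 = 41
byte 8: (de ^ 53) ^ 74 = 8d ^ 74 = f9
byte 9: (b5 ^ 41) ^ 68 = f4 ^ 68 = 9c
byte 10: (be ^ 66) ^ 65 = d8 ^ 65 = bd
byte 11: (c3 ^ 4d) ^ 20 = 8e ^ 20 = ae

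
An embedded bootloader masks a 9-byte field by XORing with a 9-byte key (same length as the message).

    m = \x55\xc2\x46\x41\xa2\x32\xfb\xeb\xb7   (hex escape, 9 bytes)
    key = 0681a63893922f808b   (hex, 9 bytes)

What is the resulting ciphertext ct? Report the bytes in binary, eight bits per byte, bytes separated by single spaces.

01010011 01000011 11100000 01111001 00110001 10100000 11010100 01101011 00111100

XOR is its own inverse, so applying the key byte-wise gives the result directly.
byte 0: 01010101 xor 00000110 = 01010011
byte 1: 11000010 xor 10000001 = 01000011
byte 2: 01000110 xor 10100110 = 11100000
byte 3: 01000001 xor 00111000 = 01111001
byte 4: 10100010 xor 10010011 = 00110001
byte 5: 00110010 xor 10010010 = 10100000
byte 6: 11111011 xor 00101111 = 11010100
byte 7: 11101011 xor 10000000 = 01101011
byte 8: 10110111 xor 10001011 = 00111100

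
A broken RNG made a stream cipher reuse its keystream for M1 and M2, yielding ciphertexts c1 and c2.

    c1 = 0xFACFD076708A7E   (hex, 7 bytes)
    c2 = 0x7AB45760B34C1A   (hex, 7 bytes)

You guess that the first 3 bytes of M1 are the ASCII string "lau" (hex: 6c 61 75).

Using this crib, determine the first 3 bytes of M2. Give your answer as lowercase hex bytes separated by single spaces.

First, c1 ⊕ c2 = (M1 ⊕ K) ⊕ (M2 ⊕ K) = M1 ⊕ M2, so the key drops out. Then M2 = (M1 ⊕ M2) ⊕ M1 over the first 3 bytes.
byte 0: (fa xor 7a) xor 6c = 80 xor 6c = ec
byte 1: (cf xor b4) xor 61 = 7b xor 61 = 1a
byte 2: (d0 xor 57) xor 75 = 87 xor 75 = f2

ec 1a f2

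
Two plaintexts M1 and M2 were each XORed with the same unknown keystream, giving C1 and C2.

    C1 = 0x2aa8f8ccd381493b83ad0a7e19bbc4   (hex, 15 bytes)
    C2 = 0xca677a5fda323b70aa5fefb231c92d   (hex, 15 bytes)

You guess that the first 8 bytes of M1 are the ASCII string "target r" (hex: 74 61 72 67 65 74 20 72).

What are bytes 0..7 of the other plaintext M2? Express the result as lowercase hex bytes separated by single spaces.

First, C1 ⊕ C2 = (M1 ⊕ K) ⊕ (M2 ⊕ K) = M1 ⊕ M2, so the key drops out. Then M2 = (M1 ⊕ M2) ⊕ M1 over the first 8 bytes.
byte 0: (2a XOR ca) XOR 74 = e0 XOR 74 = 94
byte 1: (a8 XOR 67) XOR 61 = cf XOR 61 = ae
byte 2: (f8 XOR 7a) XOR 72 = 82 XOR 72 = f0
byte 3: (cc XOR 5f) XOR 67 = 93 XOR 67 = f4
byte 4: (d3 XOR da) XOR 65 = 09 XOR 65 = 6c
byte 5: (81 XOR 32) XOR 74 = b3 XOR 74 = c7
byte 6: (49 XOR 3b) XOR 20 = 72 XOR 20 = 52
byte 7: (3b XOR 70) XOR 72 = 4b XOR 72 = 39

94 ae f0 f4 6c c7 52 39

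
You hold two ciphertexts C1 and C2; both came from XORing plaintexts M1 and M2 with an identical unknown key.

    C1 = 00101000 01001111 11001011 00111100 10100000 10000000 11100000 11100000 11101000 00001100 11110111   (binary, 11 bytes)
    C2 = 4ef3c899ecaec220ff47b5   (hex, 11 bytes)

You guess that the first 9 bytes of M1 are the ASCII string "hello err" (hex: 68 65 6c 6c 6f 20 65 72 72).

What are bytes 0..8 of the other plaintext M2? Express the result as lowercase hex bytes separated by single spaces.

First, C1 ⊕ C2 = (M1 ⊕ K) ⊕ (M2 ⊕ K) = M1 ⊕ M2, so the key drops out. Then M2 = (M1 ⊕ M2) ⊕ M1 over the first 9 bytes.
byte 0: (28 xor 4e) xor 68 = 66 xor 68 = 0e
byte 1: (4f xor f3) xor 65 = bc xor 65 = d9
byte 2: (cb xor c8) xor 6c = 03 xor 6c = 6f
byte 3: (3c xor 99) xor 6c = a5 xor 6c = c9
byte 4: (a0 xor ec) xor 6f = 4c xor 6f = 23
byte 5: (80 xor ae) xor 20 = 2e xor 20 = 0e
byte 6: (e0 xor c2) xor 65 = 22 xor 65 = 47
byte 7: (e0 xor 20) xor 72 = c0 xor 72 = b2
byte 8: (e8 xor ff) xor 72 = 17 xor 72 = 65

0e d9 6f c9 23 0e 47 b2 65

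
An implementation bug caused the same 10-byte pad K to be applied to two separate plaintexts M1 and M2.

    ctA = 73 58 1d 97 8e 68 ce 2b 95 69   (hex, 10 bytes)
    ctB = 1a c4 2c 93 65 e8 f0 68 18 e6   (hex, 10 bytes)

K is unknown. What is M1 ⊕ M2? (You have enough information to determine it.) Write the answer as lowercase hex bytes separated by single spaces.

69 9c 31 04 eb 80 3e 43 8d 8f

ctA ⊕ ctB = (M1 ⊕ K) ⊕ (M2 ⊕ K) = M1 ⊕ M2 — the shared key cancels under XOR.
byte 0: 73 ^ 1a = 69
byte 1: 58 ^ c4 = 9c
byte 2: 1d ^ 2c = 31
byte 3: 97 ^ 93 = 04
byte 4: 8e ^ 65 = eb
byte 5: 68 ^ e8 = 80
byte 6: ce ^ f0 = 3e
byte 7: 2b ^ 68 = 43
byte 8: 95 ^ 18 = 8d
byte 9: 69 ^ e6 = 8f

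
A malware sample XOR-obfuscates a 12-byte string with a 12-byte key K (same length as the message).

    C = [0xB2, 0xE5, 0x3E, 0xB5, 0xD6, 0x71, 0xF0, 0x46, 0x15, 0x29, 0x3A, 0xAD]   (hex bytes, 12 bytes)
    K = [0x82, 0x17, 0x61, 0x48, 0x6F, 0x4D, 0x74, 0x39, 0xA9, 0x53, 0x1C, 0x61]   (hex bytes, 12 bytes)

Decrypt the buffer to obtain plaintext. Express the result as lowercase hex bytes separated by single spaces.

30 f2 5f fd b9 3c 84 7f bc 7a 26 cc

b2 xor 82 = 30
e5 xor 17 = f2
3e xor 61 = 5f
b5 xor 48 = fd
d6 xor 6f = b9
71 xor 4d = 3c
f0 xor 74 = 84
46 xor 39 = 7f
15 xor a9 = bc
29 xor 53 = 7a
3a xor 1c = 26
ad xor 61 = cc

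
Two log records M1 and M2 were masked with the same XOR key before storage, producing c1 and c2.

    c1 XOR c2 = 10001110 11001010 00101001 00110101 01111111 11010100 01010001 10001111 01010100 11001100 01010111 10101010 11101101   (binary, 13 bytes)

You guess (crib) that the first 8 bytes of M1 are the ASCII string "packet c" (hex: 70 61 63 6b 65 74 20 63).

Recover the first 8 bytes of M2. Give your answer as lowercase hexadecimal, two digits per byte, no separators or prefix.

feab4a5e1aa071ec

Since c1 ⊕ c2 = M1 ⊕ M2, XORing with the guessed M1 bytes yields the corresponding M2 bytes: M2 = (c1 ⊕ c2) ⊕ M1.
byte 0: 10001110 XOR 01110000 = 11111110
byte 1: 11001010 XOR 01100001 = 10101011
byte 2: 00101001 XOR 01100011 = 01001010
byte 3: 00110101 XOR 01101011 = 01011110
byte 4: 01111111 XOR 01100101 = 00011010
byte 5: 11010100 XOR 01110100 = 10100000
byte 6: 01010001 XOR 00100000 = 01110001
byte 7: 10001111 XOR 01100011 = 11101100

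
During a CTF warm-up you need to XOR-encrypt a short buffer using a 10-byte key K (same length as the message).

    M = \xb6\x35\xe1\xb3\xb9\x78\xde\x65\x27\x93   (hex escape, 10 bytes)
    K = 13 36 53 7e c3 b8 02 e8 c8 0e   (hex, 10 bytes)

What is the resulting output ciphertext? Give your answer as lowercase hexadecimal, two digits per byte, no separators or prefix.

a503b2cd7ac0dc8def9d

10110110 xor 00010011 = 10100101
00110101 xor 00110110 = 00000011
11100001 xor 01010011 = 10110010
10110011 xor 01111110 = 11001101
10111001 xor 11000011 = 01111010
01111000 xor 10111000 = 11000000
11011110 xor 00000010 = 11011100
01100101 xor 11101000 = 10001101
00100111 xor 11001000 = 11101111
10010011 xor 00001110 = 10011101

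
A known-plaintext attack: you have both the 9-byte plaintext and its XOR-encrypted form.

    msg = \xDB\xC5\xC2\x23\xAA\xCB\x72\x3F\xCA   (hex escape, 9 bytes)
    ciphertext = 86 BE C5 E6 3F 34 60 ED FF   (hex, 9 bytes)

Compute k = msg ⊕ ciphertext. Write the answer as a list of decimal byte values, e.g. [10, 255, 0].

[93, 123, 7, 197, 149, 255, 18, 210, 53]

Since ciphertext = msg ⊕ k, XORing both sides with msg gives k = msg ⊕ ciphertext.
byte 0: db ^ 86 = 5d
byte 1: c5 ^ be = 7b
byte 2: c2 ^ c5 = 07
byte 3: 23 ^ e6 = c5
byte 4: aa ^ 3f = 95
byte 5: cb ^ 34 = ff
byte 6: 72 ^ 60 = 12
byte 7: 3f ^ ed = d2
byte 8: ca ^ ff = 35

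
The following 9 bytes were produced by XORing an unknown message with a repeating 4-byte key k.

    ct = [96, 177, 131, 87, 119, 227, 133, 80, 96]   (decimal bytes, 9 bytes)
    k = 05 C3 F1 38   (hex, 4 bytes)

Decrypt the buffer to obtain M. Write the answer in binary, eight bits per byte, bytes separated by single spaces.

01100101 01110010 01110010 01101111 01110010 00100000 01110100 01101000 01100101

The 4-byte key repeats, so the effective keystream is 05 c3 f1 38 05 c3 f1 38 05.
byte 0: 60 ^ 05 = 65
byte 1: b1 ^ c3 = 72
byte 2: 83 ^ f1 = 72
byte 3: 57 ^ 38 = 6f
byte 4: 77 ^ 05 = 72
byte 5: e3 ^ c3 = 20
byte 6: 85 ^ f1 = 74
byte 7: 50 ^ 38 = 68
byte 8: 60 ^ 05 = 65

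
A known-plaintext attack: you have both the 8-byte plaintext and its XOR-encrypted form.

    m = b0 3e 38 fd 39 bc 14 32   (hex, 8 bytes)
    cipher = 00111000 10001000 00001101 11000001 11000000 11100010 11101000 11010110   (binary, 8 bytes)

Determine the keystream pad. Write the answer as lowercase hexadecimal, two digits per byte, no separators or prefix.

Since cipher = m ⊕ pad, XORing both sides with m gives pad = m ⊕ cipher.
byte 0: b0 xor 38 = 88
byte 1: 3e xor 88 = b6
byte 2: 38 xor 0d = 35
byte 3: fd xor c1 = 3c
byte 4: 39 xor c0 = f9
byte 5: bc xor e2 = 5e
byte 6: 14 xor e8 = fc
byte 7: 32 xor d6 = e4

88b6353cf95efce4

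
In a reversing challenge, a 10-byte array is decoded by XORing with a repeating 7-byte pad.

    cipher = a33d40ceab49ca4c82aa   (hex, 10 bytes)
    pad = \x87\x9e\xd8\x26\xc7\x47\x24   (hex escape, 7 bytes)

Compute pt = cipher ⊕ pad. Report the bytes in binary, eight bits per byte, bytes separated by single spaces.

The 7-byte key repeats, so the effective keystream is 87 9e d8 26 c7 47 24 87 9e d8.
byte 0: a3 ⊕ 87 = 24
byte 1: 3d ⊕ 9e = a3
byte 2: 40 ⊕ d8 = 98
byte 3: ce ⊕ 26 = e8
byte 4: ab ⊕ c7 = 6c
byte 5: 49 ⊕ 47 = 0e
byte 6: ca ⊕ 24 = ee
byte 7: 4c ⊕ 87 = cb
byte 8: 82 ⊕ 9e = 1c
byte 9: aa ⊕ d8 = 72

00100100 10100011 10011000 11101000 01101100 00001110 11101110 11001011 00011100 01110010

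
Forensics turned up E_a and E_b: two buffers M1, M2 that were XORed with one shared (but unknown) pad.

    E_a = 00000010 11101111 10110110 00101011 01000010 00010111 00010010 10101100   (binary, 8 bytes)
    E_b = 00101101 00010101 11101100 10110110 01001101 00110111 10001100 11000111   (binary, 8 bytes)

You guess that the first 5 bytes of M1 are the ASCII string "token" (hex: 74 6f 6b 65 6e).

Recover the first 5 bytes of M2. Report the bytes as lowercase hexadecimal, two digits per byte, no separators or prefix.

5b9531f861

First, E_a ⊕ E_b = (M1 ⊕ K) ⊕ (M2 ⊕ K) = M1 ⊕ M2, so the key drops out. Then M2 = (M1 ⊕ M2) ⊕ M1 over the first 5 bytes.
byte 0: (02 ^ 2d) ^ 74 = 2f ^ 74 = 5b
byte 1: (ef ^ 15) ^ 6f = fa ^ 6f = 95
byte 2: (b6 ^ ec) ^ 6b = 5a ^ 6b = 31
byte 3: (2b ^ b6) ^ 65 = 9d ^ 65 = f8
byte 4: (42 ^ 4d) ^ 6e = 0f ^ 6e = 61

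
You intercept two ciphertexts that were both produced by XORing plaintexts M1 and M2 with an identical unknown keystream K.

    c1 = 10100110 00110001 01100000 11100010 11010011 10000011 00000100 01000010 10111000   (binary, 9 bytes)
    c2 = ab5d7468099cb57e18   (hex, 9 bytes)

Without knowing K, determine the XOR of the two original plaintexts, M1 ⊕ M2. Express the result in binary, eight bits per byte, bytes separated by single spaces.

00001101 01101100 00010100 10001010 11011010 00011111 10110001 00111100 10100000

c1 ⊕ c2 = (M1 ⊕ K) ⊕ (M2 ⊕ K) = M1 ⊕ M2 — the shared key cancels under XOR.
10100110 ⊕ 10101011 = 00001101
00110001 ⊕ 01011101 = 01101100
01100000 ⊕ 01110100 = 00010100
11100010 ⊕ 01101000 = 10001010
11010011 ⊕ 00001001 = 11011010
10000011 ⊕ 10011100 = 00011111
00000100 ⊕ 10110101 = 10110001
01000010 ⊕ 01111110 = 00111100
10111000 ⊕ 00011000 = 10100000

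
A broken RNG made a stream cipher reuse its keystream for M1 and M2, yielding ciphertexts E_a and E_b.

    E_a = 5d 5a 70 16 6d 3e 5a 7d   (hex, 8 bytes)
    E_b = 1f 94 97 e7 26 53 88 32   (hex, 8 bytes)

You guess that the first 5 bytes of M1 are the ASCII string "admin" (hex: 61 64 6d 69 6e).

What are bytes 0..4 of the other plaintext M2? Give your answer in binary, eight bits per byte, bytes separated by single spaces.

00100011 10101010 10001010 10011000 00100101

First, E_a ⊕ E_b = (M1 ⊕ K) ⊕ (M2 ⊕ K) = M1 ⊕ M2, so the key drops out. Then M2 = (M1 ⊕ M2) ⊕ M1 over the first 5 bytes.
byte 0: (5d xor 1f) xor 61 = 42 xor 61 = 23
byte 1: (5a xor 94) xor 64 = ce xor 64 = aa
byte 2: (70 xor 97) xor 6d = e7 xor 6d = 8a
byte 3: (16 xor e7) xor 69 = f1 xor 69 = 98
byte 4: (6d xor 26) xor 6e = 4b xor 6e = 25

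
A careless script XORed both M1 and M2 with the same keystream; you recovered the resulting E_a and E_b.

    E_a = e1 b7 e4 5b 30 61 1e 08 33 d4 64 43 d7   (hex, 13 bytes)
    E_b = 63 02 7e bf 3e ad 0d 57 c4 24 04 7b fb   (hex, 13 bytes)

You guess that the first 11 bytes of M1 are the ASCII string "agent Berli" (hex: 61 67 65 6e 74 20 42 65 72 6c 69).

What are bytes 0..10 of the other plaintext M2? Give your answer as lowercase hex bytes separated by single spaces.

e3 d2 ff 8a 7a ec 51 3a 85 9c 09

First, E_a ⊕ E_b = (M1 ⊕ K) ⊕ (M2 ⊕ K) = M1 ⊕ M2, so the key drops out. Then M2 = (M1 ⊕ M2) ⊕ M1 over the first 11 bytes.
byte 0: (e1 XOR 63) XOR 61 = 82 XOR 61 = e3
byte 1: (b7 XOR 02) XOR 67 = b5 XOR 67 = d2
byte 2: (e4 XOR 7e) XOR 65 = 9a XOR 65 = ff
byte 3: (5b XOR bf) XOR 6e = e4 XOR 6e = 8a
byte 4: (30 XOR 3e) XOR 74 = 0e XOR 74 = 7a
byte 5: (61 XOR ad) XOR 20 = cc XOR 20 = ec
byte 6: (1e XOR 0d) XOR 42 = 13 XOR 42 = 51
byte 7: (08 XOR 57) XOR 65 = 5f XOR 65 = 3a
byte 8: (33 XOR c4) XOR 72 = f7 XOR 72 = 85
byte 9: (d4 XOR 24) XOR 6c = f0 XOR 6c = 9c
byte 10: (64 XOR 04) XOR 69 = 60 XOR 69 = 09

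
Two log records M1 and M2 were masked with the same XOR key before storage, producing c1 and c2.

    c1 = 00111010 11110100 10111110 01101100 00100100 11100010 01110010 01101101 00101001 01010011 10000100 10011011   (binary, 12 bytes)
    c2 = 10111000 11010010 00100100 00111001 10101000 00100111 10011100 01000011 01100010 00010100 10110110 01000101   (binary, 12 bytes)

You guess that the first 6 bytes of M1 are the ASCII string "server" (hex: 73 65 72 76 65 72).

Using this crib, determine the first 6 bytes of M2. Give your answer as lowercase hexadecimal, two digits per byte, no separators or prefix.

First, c1 ⊕ c2 = (M1 ⊕ K) ⊕ (M2 ⊕ K) = M1 ⊕ M2, so the key drops out. Then M2 = (M1 ⊕ M2) ⊕ M1 over the first 6 bytes.
byte 0: (3a ⊕ b8) ⊕ 73 = 82 ⊕ 73 = f1
byte 1: (f4 ⊕ d2) ⊕ 65 = 26 ⊕ 65 = 43
byte 2: (be ⊕ 24) ⊕ 72 = 9a ⊕ 72 = e8
byte 3: (6c ⊕ 39) ⊕ 76 = 55 ⊕ 76 = 23
byte 4: (24 ⊕ a8) ⊕ 65 = 8c ⊕ 65 = e9
byte 5: (e2 ⊕ 27) ⊕ 72 = c5 ⊕ 72 = b7

f143e823e9b7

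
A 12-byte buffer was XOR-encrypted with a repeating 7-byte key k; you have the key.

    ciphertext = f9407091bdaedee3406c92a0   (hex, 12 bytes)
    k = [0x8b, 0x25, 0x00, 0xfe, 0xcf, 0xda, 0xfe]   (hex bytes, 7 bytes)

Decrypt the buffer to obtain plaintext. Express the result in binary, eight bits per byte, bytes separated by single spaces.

01110010 01100101 01110000 01101111 01110010 01110100 00100000 01101000 01100101 01101100 01101100 01101111

The 7-byte key repeats, so the effective keystream is 8b 25 00 fe cf da fe 8b 25 00 fe cf.
byte 0: f9 XOR 8b = 72
byte 1: 40 XOR 25 = 65
byte 2: 70 XOR 00 = 70
byte 3: 91 XOR fe = 6f
byte 4: bd XOR cf = 72
byte 5: ae XOR da = 74
byte 6: de XOR fe = 20
byte 7: e3 XOR 8b = 68
byte 8: 40 XOR 25 = 65
byte 9: 6c XOR 00 = 6c
byte 10: 92 XOR fe = 6c
byte 11: a0 XOR cf = 6f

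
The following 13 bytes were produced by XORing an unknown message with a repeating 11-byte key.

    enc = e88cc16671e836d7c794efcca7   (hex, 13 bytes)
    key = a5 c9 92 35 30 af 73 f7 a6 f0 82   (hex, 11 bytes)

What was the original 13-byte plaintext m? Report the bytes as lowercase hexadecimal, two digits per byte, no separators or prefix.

The 11-byte key repeats, so the effective keystream is a5 c9 92 35 30 af 73 f7 a6 f0 82 a5 c9.
byte 0: 11101000 ^ 10100101 = 01001101
byte 1: 10001100 ^ 11001001 = 01000101
byte 2: 11000001 ^ 10010010 = 01010011
byte 3: 01100110 ^ 00110101 = 01010011
byte 4: 01110001 ^ 00110000 = 01000001
byte 5: 11101000 ^ 10101111 = 01000111
byte 6: 00110110 ^ 01110011 = 01000101
byte 7: 11010111 ^ 11110111 = 00100000
byte 8: 11000111 ^ 10100110 = 01100001
byte 9: 10010100 ^ 11110000 = 01100100
byte 10: 11101111 ^ 10000010 = 01101101
byte 11: 11001100 ^ 10100101 = 01101001
byte 12: 10100111 ^ 11001001 = 01101110

4d4553534147452061646d696e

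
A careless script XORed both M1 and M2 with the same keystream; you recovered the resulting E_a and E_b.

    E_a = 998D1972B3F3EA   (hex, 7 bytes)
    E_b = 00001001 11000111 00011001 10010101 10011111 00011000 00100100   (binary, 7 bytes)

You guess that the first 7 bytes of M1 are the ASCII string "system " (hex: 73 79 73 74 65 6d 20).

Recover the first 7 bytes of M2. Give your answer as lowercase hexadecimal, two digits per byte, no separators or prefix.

e33373934986ee

First, E_a ⊕ E_b = (M1 ⊕ K) ⊕ (M2 ⊕ K) = M1 ⊕ M2, so the key drops out. Then M2 = (M1 ⊕ M2) ⊕ M1 over the first 7 bytes.
byte 0: (99 ^ 09) ^ 73 = 90 ^ 73 = e3
byte 1: (8d ^ c7) ^ 79 = 4a ^ 79 = 33
byte 2: (19 ^ 19) ^ 73 = 00 ^ 73 = 73
byte 3: (72 ^ 95) ^ 74 = e7 ^ 74 = 93
byte 4: (b3 ^ 9f) ^ 65 = 2c ^ 65 = 49
byte 5: (f3 ^ 18) ^ 6d = eb ^ 6d = 86
byte 6: (ea ^ 24) ^ 20 = ce ^ 20 = ee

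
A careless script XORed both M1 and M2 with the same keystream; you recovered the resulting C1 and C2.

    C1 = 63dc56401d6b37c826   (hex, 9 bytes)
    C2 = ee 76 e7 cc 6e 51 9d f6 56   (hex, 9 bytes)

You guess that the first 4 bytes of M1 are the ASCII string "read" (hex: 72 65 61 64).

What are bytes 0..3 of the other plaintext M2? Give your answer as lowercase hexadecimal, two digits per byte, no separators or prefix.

First, C1 ⊕ C2 = (M1 ⊕ K) ⊕ (M2 ⊕ K) = M1 ⊕ M2, so the key drops out. Then M2 = (M1 ⊕ M2) ⊕ M1 over the first 4 bytes.
byte 0: (63 ⊕ ee) ⊕ 72 = 8d ⊕ 72 = ff
byte 1: (dc ⊕ 76) ⊕ 65 = aa ⊕ 65 = cf
byte 2: (56 ⊕ e7) ⊕ 61 = b1 ⊕ 61 = d0
byte 3: (40 ⊕ cc) ⊕ 64 = 8c ⊕ 64 = e8

ffcfd0e8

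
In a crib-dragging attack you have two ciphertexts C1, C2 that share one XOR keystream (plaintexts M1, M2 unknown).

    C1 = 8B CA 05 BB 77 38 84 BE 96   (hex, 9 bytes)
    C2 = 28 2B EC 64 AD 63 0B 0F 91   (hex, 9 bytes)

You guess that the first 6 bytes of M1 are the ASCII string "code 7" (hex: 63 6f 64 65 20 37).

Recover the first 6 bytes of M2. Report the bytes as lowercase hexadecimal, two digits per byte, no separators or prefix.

c08e8dbafa6c

First, C1 ⊕ C2 = (M1 ⊕ K) ⊕ (M2 ⊕ K) = M1 ⊕ M2, so the key drops out. Then M2 = (M1 ⊕ M2) ⊕ M1 over the first 6 bytes.
byte 0: (8b XOR 28) XOR 63 = a3 XOR 63 = c0
byte 1: (ca XOR 2b) XOR 6f = e1 XOR 6f = 8e
byte 2: (05 XOR ec) XOR 64 = e9 XOR 64 = 8d
byte 3: (bb XOR 64) XOR 65 = df XOR 65 = ba
byte 4: (77 XOR ad) XOR 20 = da XOR 20 = fa
byte 5: (38 XOR 63) XOR 37 = 5b XOR 37 = 6c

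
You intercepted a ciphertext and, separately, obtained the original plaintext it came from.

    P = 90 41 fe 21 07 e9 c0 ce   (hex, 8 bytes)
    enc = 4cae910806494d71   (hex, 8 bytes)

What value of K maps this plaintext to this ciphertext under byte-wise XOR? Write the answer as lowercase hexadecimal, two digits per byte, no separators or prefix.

dcef6f2901a08dbf

Since enc = P ⊕ K, XORing both sides with P gives K = P ⊕ enc.
byte 0: 90 ⊕ 4c = dc
byte 1: 41 ⊕ ae = ef
byte 2: fe ⊕ 91 = 6f
byte 3: 21 ⊕ 08 = 29
byte 4: 07 ⊕ 06 = 01
byte 5: e9 ⊕ 49 = a0
byte 6: c0 ⊕ 4d = 8d
byte 7: ce ⊕ 71 = bf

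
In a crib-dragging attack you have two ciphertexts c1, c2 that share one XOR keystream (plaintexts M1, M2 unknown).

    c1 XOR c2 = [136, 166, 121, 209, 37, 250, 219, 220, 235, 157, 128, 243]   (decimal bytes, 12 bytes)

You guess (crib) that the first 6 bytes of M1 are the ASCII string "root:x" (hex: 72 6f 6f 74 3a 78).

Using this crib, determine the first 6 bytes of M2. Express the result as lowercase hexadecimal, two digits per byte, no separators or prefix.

fac916a51f82

Since c1 ⊕ c2 = M1 ⊕ M2, XORing with the guessed M1 bytes yields the corresponding M2 bytes: M2 = (c1 ⊕ c2) ⊕ M1.
byte 0: 88 XOR 72 = fa
byte 1: a6 XOR 6f = c9
byte 2: 79 XOR 6f = 16
byte 3: d1 XOR 74 = a5
byte 4: 25 XOR 3a = 1f
byte 5: fa XOR 78 = 82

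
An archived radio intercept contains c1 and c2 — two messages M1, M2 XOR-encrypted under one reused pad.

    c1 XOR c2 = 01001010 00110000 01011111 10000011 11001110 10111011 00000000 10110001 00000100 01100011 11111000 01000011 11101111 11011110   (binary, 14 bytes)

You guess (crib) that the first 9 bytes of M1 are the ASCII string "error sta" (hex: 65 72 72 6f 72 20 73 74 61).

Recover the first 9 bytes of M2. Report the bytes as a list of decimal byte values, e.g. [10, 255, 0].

[47, 66, 45, 236, 188, 155, 115, 197, 101]

Since c1 ⊕ c2 = M1 ⊕ M2, XORing with the guessed M1 bytes yields the corresponding M2 bytes: M2 = (c1 ⊕ c2) ⊕ M1.
4a XOR 65 = 2f
30 XOR 72 = 42
5f XOR 72 = 2d
83 XOR 6f = ec
ce XOR 72 = bc
bb XOR 20 = 9b
00 XOR 73 = 73
b1 XOR 74 = c5
04 XOR 61 = 65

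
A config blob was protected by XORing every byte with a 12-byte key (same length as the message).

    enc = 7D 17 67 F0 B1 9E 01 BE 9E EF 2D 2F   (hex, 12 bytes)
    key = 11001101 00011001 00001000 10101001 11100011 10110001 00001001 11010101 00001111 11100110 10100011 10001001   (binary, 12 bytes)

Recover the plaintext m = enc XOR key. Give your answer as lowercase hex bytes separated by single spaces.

b0 0e 6f 59 52 2f 08 6b 91 09 8e a6

125 xor 205 = 176
 23 xor  25 =  14
103 xor   8 = 111
240 xor 169 =  89
177 xor 227 =  82
158 xor 177 =  47
  1 xor   9 =   8
190 xor 213 = 107
158 xor  15 = 145
239 xor 230 =   9
 45 xor 163 = 142
 47 xor 137 = 166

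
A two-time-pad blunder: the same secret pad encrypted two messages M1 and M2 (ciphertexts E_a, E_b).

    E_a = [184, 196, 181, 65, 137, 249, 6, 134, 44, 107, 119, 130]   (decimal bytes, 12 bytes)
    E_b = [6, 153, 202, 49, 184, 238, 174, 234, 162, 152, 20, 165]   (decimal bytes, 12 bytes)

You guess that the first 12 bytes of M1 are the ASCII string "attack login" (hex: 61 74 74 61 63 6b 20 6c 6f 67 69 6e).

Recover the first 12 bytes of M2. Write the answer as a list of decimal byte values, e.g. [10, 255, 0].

First, E_a ⊕ E_b = (M1 ⊕ K) ⊕ (M2 ⊕ K) = M1 ⊕ M2, so the key drops out. Then M2 = (M1 ⊕ M2) ⊕ M1 over the first 12 bytes.
byte 0: (b8 xor 06) xor 61 = be xor 61 = df
byte 1: (c4 xor 99) xor 74 = 5d xor 74 = 29
byte 2: (b5 xor ca) xor 74 = 7f xor 74 = 0b
byte 3: (41 xor 31) xor 61 = 70 xor 61 = 11
byte 4: (89 xor b8) xor 63 = 31 xor 63 = 52
byte 5: (f9 xor ee) xor 6b = 17 xor 6b = 7c
byte 6: (06 xor ae) xor 20 = a8 xor 20 = 88
byte 7: (86 xor ea) xor 6c = 6c xor 6c = 00
byte 8: (2c xor a2) xor 6f = 8e xor 6f = e1
byte 9: (6b xor 98) xor 67 = f3 xor 67 = 94
byte 10: (77 xor 14) xor 69 = 63 xor 69 = 0a
byte 11: (82 xor a5) xor 6e = 27 xor 6e = 49

[223, 41, 11, 17, 82, 124, 136, 0, 225, 148, 10, 73]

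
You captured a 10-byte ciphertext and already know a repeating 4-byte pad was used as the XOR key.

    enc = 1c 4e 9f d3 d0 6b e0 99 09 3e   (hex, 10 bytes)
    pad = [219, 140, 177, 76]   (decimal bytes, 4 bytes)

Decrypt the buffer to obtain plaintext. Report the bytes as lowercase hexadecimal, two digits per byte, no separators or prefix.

c7c22e9f0be751d5d2b2

The 4-byte key repeats, so the effective keystream is db 8c b1 4c db 8c b1 4c db 8c.
byte 0: 1c xor db = c7
byte 1: 4e xor 8c = c2
byte 2: 9f xor b1 = 2e
byte 3: d3 xor 4c = 9f
byte 4: d0 xor db = 0b
byte 5: 6b xor 8c = e7
byte 6: e0 xor b1 = 51
byte 7: 99 xor 4c = d5
byte 8: 09 xor db = d2
byte 9: 3e xor 8c = b2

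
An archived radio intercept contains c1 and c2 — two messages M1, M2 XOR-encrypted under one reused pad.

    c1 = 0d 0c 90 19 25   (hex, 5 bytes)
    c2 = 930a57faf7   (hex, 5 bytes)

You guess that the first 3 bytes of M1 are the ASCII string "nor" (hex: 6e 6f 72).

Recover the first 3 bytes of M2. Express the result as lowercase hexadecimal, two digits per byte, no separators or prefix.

First, c1 ⊕ c2 = (M1 ⊕ K) ⊕ (M2 ⊕ K) = M1 ⊕ M2, so the key drops out. Then M2 = (M1 ⊕ M2) ⊕ M1 over the first 3 bytes.
byte 0: (0d ^ 93) ^ 6e = 9e ^ 6e = f0
byte 1: (0c ^ 0a) ^ 6f = 06 ^ 6f = 69
byte 2: (90 ^ 57) ^ 72 = c7 ^ 72 = b5

f069b5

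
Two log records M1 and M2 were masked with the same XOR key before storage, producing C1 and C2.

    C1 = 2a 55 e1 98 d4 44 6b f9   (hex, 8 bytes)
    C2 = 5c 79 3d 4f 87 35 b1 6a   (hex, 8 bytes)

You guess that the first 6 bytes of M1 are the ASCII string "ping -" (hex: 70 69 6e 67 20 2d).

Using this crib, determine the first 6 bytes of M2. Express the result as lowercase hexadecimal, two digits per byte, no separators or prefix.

0645b2b0735c

First, C1 ⊕ C2 = (M1 ⊕ K) ⊕ (M2 ⊕ K) = M1 ⊕ M2, so the key drops out. Then M2 = (M1 ⊕ M2) ⊕ M1 over the first 6 bytes.
byte 0: (2a XOR 5c) XOR 70 = 76 XOR 70 = 06
byte 1: (55 XOR 79) XOR 69 = 2c XOR 69 = 45
byte 2: (e1 XOR 3d) XOR 6e = dc XOR 6e = b2
byte 3: (98 XOR 4f) XOR 67 = d7 XOR 67 = b0
byte 4: (d4 XOR 87) XOR 20 = 53 XOR 20 = 73
byte 5: (44 XOR 35) XOR 2d = 71 XOR 2d = 5c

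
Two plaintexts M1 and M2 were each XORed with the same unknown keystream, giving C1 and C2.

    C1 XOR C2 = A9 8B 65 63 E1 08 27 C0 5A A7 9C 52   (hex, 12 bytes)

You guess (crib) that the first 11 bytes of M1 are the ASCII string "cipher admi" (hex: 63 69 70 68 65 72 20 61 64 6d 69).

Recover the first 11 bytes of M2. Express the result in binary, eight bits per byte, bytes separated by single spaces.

Since C1 ⊕ C2 = M1 ⊕ M2, XORing with the guessed M1 bytes yields the corresponding M2 bytes: M2 = (C1 ⊕ C2) ⊕ M1.
a9 XOR 63 = ca
8b XOR 69 = e2
65 XOR 70 = 15
63 XOR 68 = 0b
e1 XOR 65 = 84
08 XOR 72 = 7a
27 XOR 20 = 07
c0 XOR 61 = a1
5a XOR 64 = 3e
a7 XOR 6d = ca
9c XOR 69 = f5

11001010 11100010 00010101 00001011 10000100 01111010 00000111 10100001 00111110 11001010 11110101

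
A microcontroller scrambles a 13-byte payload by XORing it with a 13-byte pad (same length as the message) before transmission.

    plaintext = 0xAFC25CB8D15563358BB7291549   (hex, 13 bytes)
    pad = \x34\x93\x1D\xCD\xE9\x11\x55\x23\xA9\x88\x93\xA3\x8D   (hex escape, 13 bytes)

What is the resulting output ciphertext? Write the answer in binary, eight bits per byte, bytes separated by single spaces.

10011011 01010001 01000001 01110101 00111000 01000100 00110110 00010110 00100010 00111111 10111010 10110110 11000100

XOR is its own inverse, so applying the key byte-wise gives the result directly.
byte 0: 175 ⊕  52 = 155
byte 1: 194 ⊕ 147 =  81
byte 2:  92 ⊕  29 =  65
byte 3: 184 ⊕ 205 = 117
byte 4: 209 ⊕ 233 =  56
byte 5:  85 ⊕  17 =  68
byte 6:  99 ⊕  85 =  54
byte 7:  53 ⊕  35 =  22
byte 8: 139 ⊕ 169 =  34
byte 9: 183 ⊕ 136 =  63
byte 10:  41 ⊕ 147 = 186
byte 11:  21 ⊕ 163 = 182
byte 12:  73 ⊕ 141 = 196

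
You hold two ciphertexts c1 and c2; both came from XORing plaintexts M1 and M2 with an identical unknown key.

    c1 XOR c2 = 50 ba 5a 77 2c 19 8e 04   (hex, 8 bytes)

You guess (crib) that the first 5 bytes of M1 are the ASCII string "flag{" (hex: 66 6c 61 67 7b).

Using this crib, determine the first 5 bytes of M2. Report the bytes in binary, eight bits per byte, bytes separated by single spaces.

Since c1 ⊕ c2 = M1 ⊕ M2, XORing with the guessed M1 bytes yields the corresponding M2 bytes: M2 = (c1 ⊕ c2) ⊕ M1.
50 ^ 66 = 36
ba ^ 6c = d6
5a ^ 61 = 3b
77 ^ 67 = 10
2c ^ 7b = 57

00110110 11010110 00111011 00010000 01010111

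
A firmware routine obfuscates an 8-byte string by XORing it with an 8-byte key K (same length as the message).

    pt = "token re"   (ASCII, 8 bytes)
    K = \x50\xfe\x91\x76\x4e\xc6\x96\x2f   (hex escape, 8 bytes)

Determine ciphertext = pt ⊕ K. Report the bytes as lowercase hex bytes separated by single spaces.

24 91 fa 13 20 e6 e4 4a

byte 0: 74 ⊕ 50 = 24
byte 1: 6f ⊕ fe = 91
byte 2: 6b ⊕ 91 = fa
byte 3: 65 ⊕ 76 = 13
byte 4: 6e ⊕ 4e = 20
byte 5: 20 ⊕ c6 = e6
byte 6: 72 ⊕ 96 = e4
byte 7: 65 ⊕ 2f = 4a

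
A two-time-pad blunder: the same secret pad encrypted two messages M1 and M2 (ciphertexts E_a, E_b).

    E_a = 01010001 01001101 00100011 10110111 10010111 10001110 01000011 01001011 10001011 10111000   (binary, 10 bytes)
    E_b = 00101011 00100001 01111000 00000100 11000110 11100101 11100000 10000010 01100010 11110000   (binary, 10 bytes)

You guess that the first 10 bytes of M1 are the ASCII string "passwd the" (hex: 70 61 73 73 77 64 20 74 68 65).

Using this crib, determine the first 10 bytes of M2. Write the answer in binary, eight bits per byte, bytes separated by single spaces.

First, E_a ⊕ E_b = (M1 ⊕ K) ⊕ (M2 ⊕ K) = M1 ⊕ M2, so the key drops out. Then M2 = (M1 ⊕ M2) ⊕ M1 over the first 10 bytes.
byte 0: (51 ⊕ 2b) ⊕ 70 = 7a ⊕ 70 = 0a
byte 1: (4d ⊕ 21) ⊕ 61 = 6c ⊕ 61 = 0d
byte 2: (23 ⊕ 78) ⊕ 73 = 5b ⊕ 73 = 28
byte 3: (b7 ⊕ 04) ⊕ 73 = b3 ⊕ 73 = c0
byte 4: (97 ⊕ c6) ⊕ 77 = 51 ⊕ 77 = 26
byte 5: (8e ⊕ e5) ⊕ 64 = 6b ⊕ 64 = 0f
byte 6: (43 ⊕ e0) ⊕ 20 = a3 ⊕ 20 = 83
byte 7: (4b ⊕ 82) ⊕ 74 = c9 ⊕ 74 = bd
byte 8: (8b ⊕ 62) ⊕ 68 = e9 ⊕ 68 = 81
byte 9: (b8 ⊕ f0) ⊕ 65 = 48 ⊕ 65 = 2d

00001010 00001101 00101000 11000000 00100110 00001111 10000011 10111101 10000001 00101101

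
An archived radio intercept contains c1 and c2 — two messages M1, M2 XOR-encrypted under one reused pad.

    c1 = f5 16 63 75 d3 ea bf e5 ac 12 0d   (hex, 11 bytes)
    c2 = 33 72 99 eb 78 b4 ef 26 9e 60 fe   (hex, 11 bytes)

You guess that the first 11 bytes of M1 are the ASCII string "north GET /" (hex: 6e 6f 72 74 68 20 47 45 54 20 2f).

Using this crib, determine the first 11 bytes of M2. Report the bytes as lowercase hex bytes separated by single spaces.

First, c1 ⊕ c2 = (M1 ⊕ K) ⊕ (M2 ⊕ K) = M1 ⊕ M2, so the key drops out. Then M2 = (M1 ⊕ M2) ⊕ M1 over the first 11 bytes.
byte 0: (f5 ⊕ 33) ⊕ 6e = c6 ⊕ 6e = a8
byte 1: (16 ⊕ 72) ⊕ 6f = 64 ⊕ 6f = 0b
byte 2: (63 ⊕ 99) ⊕ 72 = fa ⊕ 72 = 88
byte 3: (75 ⊕ eb) ⊕ 74 = 9e ⊕ 74 = ea
byte 4: (d3 ⊕ 78) ⊕ 68 = ab ⊕ 68 = c3
byte 5: (ea ⊕ b4) ⊕ 20 = 5e ⊕ 20 = 7e
byte 6: (bf ⊕ ef) ⊕ 47 = 50 ⊕ 47 = 17
byte 7: (e5 ⊕ 26) ⊕ 45 = c3 ⊕ 45 = 86
byte 8: (ac ⊕ 9e) ⊕ 54 = 32 ⊕ 54 = 66
byte 9: (12 ⊕ 60) ⊕ 20 = 72 ⊕ 20 = 52
byte 10: (0d ⊕ fe) ⊕ 2f = f3 ⊕ 2f = dc

a8 0b 88 ea c3 7e 17 86 66 52 dc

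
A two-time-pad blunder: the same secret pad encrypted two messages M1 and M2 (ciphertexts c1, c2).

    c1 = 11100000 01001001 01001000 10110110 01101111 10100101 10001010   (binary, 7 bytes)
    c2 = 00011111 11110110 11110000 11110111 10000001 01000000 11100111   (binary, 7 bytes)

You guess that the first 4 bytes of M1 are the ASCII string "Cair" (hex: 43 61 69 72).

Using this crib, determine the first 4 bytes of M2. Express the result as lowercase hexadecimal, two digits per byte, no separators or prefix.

First, c1 ⊕ c2 = (M1 ⊕ K) ⊕ (M2 ⊕ K) = M1 ⊕ M2, so the key drops out. Then M2 = (M1 ⊕ M2) ⊕ M1 over the first 4 bytes.
byte 0: (e0 xor 1f) xor 43 = ff xor 43 = bc
byte 1: (49 xor f6) xor 61 = bf xor 61 = de
byte 2: (48 xor f0) xor 69 = b8 xor 69 = d1
byte 3: (b6 xor f7) xor 72 = 41 xor 72 = 33

bcded133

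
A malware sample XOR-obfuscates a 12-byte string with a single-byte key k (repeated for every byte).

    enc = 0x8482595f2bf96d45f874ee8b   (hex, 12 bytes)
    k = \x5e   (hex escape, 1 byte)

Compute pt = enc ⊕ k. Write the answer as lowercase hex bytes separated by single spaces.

da dc 07 01 75 a7 33 1b a6 2a b0 d5

The 1-byte key repeats, so the effective keystream is 5e 5e 5e 5e 5e 5e 5e 5e 5e 5e 5e 5e.
byte 0: 84 ⊕ 5e = da
byte 1: 82 ⊕ 5e = dc
byte 2: 59 ⊕ 5e = 07
byte 3: 5f ⊕ 5e = 01
byte 4: 2b ⊕ 5e = 75
byte 5: f9 ⊕ 5e = a7
byte 6: 6d ⊕ 5e = 33
byte 7: 45 ⊕ 5e = 1b
byte 8: f8 ⊕ 5e = a6
byte 9: 74 ⊕ 5e = 2a
byte 10: ee ⊕ 5e = b0
byte 11: 8b ⊕ 5e = d5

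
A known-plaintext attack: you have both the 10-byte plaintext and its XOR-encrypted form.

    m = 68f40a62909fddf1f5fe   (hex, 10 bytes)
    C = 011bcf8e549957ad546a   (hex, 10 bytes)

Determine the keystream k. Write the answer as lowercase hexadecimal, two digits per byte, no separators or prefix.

69efc5ecc4068a5ca194

Since C = m ⊕ k, XORing both sides with m gives k = m ⊕ C.
byte 0: 68 XOR 01 = 69
byte 1: f4 XOR 1b = ef
byte 2: 0a XOR cf = c5
byte 3: 62 XOR 8e = ec
byte 4: 90 XOR 54 = c4
byte 5: 9f XOR 99 = 06
byte 6: dd XOR 57 = 8a
byte 7: f1 XOR ad = 5c
byte 8: f5 XOR 54 = a1
byte 9: fe XOR 6a = 94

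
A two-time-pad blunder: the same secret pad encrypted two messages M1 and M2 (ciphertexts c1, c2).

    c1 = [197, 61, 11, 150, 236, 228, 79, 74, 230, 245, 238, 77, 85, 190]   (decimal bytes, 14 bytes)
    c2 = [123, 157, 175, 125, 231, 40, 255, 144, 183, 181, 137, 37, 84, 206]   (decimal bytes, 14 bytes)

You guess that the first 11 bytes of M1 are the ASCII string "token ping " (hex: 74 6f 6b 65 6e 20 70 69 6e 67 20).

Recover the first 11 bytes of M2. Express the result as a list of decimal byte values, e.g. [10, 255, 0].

First, c1 ⊕ c2 = (M1 ⊕ K) ⊕ (M2 ⊕ K) = M1 ⊕ M2, so the key drops out. Then M2 = (M1 ⊕ M2) ⊕ M1 over the first 11 bytes.
byte 0: (c5 ⊕ 7b) ⊕ 74 = be ⊕ 74 = ca
byte 1: (3d ⊕ 9d) ⊕ 6f = a0 ⊕ 6f = cf
byte 2: (0b ⊕ af) ⊕ 6b = a4 ⊕ 6b = cf
byte 3: (96 ⊕ 7d) ⊕ 65 = eb ⊕ 65 = 8e
byte 4: (ec ⊕ e7) ⊕ 6e = 0b ⊕ 6e = 65
byte 5: (e4 ⊕ 28) ⊕ 20 = cc ⊕ 20 = ec
byte 6: (4f ⊕ ff) ⊕ 70 = b0 ⊕ 70 = c0
byte 7: (4a ⊕ 90) ⊕ 69 = da ⊕ 69 = b3
byte 8: (e6 ⊕ b7) ⊕ 6e = 51 ⊕ 6e = 3f
byte 9: (f5 ⊕ b5) ⊕ 67 = 40 ⊕ 67 = 27
byte 10: (ee ⊕ 89) ⊕ 20 = 67 ⊕ 20 = 47

[202, 207, 207, 142, 101, 236, 192, 179, 63, 39, 71]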